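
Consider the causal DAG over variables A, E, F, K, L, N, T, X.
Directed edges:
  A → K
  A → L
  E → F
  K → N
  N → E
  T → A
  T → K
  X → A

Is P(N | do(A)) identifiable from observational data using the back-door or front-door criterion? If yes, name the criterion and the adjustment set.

P(N|do(A)): backdoor, adjust for {T}.

desc(A)\{A}={E,F,K,L,N}; candidates ⊆ {T,X}.
size 0: {}; under {} A still reaches {E,F,K,N,T,X} ∋ N.
{T}: A⊥N given {T} in G with A→· removed — back-door holds.
P(N|do(A)) = Σ_{T} P(N|A,T)·P(T).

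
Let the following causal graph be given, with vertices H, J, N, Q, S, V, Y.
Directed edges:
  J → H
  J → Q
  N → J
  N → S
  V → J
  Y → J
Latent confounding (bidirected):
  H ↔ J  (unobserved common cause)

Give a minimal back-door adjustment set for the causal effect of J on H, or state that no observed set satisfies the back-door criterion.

J→H: no observed back-door set.

desc(J)\{J}={H,Q}; candidates ⊆ {N,S,V,Y}.
J↔H: latent back-door arc(s) into J.
size 0: {}; under {} J still reaches {H,N,S,V,Y} ∋ H.
size 1: {N}, {S}, {V} …(+1); under {N} J still reaches {H,V,Y} ∋ H.
size 2: {N,S}, {N,V}, {N,Y} …(+3); under {N,S} J still reaches {H,V,Y} ∋ H.
J↔H cannot be blocked by any observed set — no back-door set.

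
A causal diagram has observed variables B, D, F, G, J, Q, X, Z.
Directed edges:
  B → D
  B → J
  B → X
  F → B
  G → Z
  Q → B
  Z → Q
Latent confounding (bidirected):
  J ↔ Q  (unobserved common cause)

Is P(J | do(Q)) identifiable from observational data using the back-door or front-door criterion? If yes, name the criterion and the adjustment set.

desc(Q)\{Q}={B,D,J,X}; candidates ⊆ {F,G,Z}.
Q↔J: latent back-door arc(s) into Q.
size 0: {}; under {} Q still reaches {G,J,Z} ∋ J.
size 1: {F}, {G}, {Z}; under {F} Q still reaches {G,J,Z} ∋ J.
size 2: {F,G}, {F,Z}, {G,Z}; under {F,G} Q still reaches {J,Z} ∋ J.
Q↔J cannot be blocked by any observed set — no back-door set.
{B}: (i) intercepts every directed Q→J path; (ii) no back-door Q→{B}; (iii) {Q} blocks every back-door {B}→J. Front-door holds.
P(J|do(Q)) = Σ_{B} P(B|Q) Σ_{Q'} P(J|B,Q')P(Q').

P(J|do(Q)): frontdoor, adjust for {B}.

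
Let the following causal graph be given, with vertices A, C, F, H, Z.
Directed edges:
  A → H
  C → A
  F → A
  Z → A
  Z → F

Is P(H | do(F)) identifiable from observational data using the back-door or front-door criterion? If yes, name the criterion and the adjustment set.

P(H|do(F)): backdoor, adjust for {Z}.

desc(F)\{F}={A,H}; candidates ⊆ {C,Z}.
size 0: {}; under {} F still reaches {A,H,Z} ∋ H.
{Z}: F⊥H given {Z} in G with F→· removed — back-door holds.
P(H|do(F)) = Σ_{Z} P(H|F,Z)·P(Z).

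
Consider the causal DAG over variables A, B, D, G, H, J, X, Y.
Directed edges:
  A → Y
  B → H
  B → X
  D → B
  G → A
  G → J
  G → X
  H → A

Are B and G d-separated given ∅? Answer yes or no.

Yes — B ⊥ G | ∅.

Bayes-Ball from B | ∅ reaches {A,D,H,X,Y}.
G ∉ reach(B|∅) ⇒ B ⊥ G | ∅.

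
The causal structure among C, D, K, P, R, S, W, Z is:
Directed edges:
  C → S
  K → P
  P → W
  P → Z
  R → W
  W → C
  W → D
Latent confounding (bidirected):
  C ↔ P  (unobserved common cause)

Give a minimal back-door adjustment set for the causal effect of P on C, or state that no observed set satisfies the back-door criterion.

desc(P)\{P}={C,D,S,W,Z}; candidates ⊆ {K,R}.
P↔C: latent back-door arc(s) into P.
size 0: {}; under {} P still reaches {C,K,S} ∋ C.
size 1: {K}, {R}; under {K} P still reaches {C,S} ∋ C.
size 2: {K,R}; under {K,R} P still reaches {C,S} ∋ C.
P↔C cannot be blocked by any observed set — no back-door set.

P→C: no observed back-door set.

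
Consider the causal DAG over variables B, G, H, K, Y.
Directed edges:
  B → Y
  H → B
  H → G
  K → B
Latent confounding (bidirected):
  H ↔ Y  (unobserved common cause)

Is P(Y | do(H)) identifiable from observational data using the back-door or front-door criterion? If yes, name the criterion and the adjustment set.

P(Y|do(H)): frontdoor, adjust for {B}.

desc(H)\{H}={B,G,Y}; candidates ⊆ {K}.
H↔Y: latent back-door arc(s) into H.
size 0: {}; under {} H still reaches {Y} ∋ Y.
size 1: {K}; under {K} H still reaches {Y} ∋ Y.
H↔Y cannot be blocked by any observed set — no back-door set.
{B}: (i) intercepts every directed H→Y path; (ii) no back-door H→{B}; (iii) {H} blocks every back-door {B}→Y. Front-door holds.
P(Y|do(H)) = Σ_{B} P(B|H) Σ_{H'} P(Y|B,H')P(H').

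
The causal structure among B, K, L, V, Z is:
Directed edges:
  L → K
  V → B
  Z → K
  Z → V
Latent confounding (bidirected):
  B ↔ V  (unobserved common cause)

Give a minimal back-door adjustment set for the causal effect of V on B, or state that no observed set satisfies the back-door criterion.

desc(V)\{V}={B}; candidates ⊆ {K,L,Z}.
V↔B: latent back-door arc(s) into V.
size 0: {}; under {} V still reaches {B,K,Z} ∋ B.
size 1: {K}, {L}, {Z}; under {K} V still reaches {B,L,Z} ∋ B.
size 2: {K,L}, {K,Z}, {L,Z}; under {K,L} V still reaches {B,Z} ∋ B.
V↔B cannot be blocked by any observed set — no back-door set.

V→B: no observed back-door set.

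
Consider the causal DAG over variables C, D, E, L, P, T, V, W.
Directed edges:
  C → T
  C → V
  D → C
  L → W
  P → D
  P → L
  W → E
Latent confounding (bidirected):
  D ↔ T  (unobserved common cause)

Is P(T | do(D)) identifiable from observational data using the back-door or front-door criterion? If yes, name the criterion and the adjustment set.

desc(D)\{D}={C,T,V}; candidates ⊆ {E,L,P,W}.
D↔T: latent back-door arc(s) into D.
size 0: {}; under {} D still reaches {E,L,P,T,W} ∋ T.
size 1: {E}, {L}, {P} …(+1); under {E} D still reaches {L,P,T,W} ∋ T.
size 2: {E,L}, {E,P}, {E,W} …(+3); under {E,L} D still reaches {P,T} ∋ T.
D↔T cannot be blocked by any observed set — no back-door set.
{C}: (i) intercepts every directed D→T path; (ii) no back-door D→{C}; (iii) {D} blocks every back-door {C}→T. Front-door holds.
P(T|do(D)) = Σ_{C} P(C|D) Σ_{D'} P(T|C,D')P(D').

P(T|do(D)): frontdoor, adjust for {C}.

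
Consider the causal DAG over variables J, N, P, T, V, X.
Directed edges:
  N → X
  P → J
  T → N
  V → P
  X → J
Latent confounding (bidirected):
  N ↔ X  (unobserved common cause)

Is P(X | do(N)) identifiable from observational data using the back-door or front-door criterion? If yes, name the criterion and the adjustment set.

P(X|do(N)): not identifiable (no BD/FD set).

desc(N)\{N}={J,X}; candidates ⊆ {P,T,V}.
N↔X: latent back-door arc(s) into N.
size 0: {}; under {} N still reaches {J,T,X} ∋ X.
size 1: {P}, {T}, {V}; under {P} N still reaches {J,T,X} ∋ X.
size 2: {P,T}, {P,V}, {T,V}; under {P,T} N still reaches {J,X} ∋ X.
N↔X cannot be blocked by any observed set — no back-door set.
No mediator lies on a directed N→…→X path.
Neither criterion identifies P(X|do(N)) in this graph.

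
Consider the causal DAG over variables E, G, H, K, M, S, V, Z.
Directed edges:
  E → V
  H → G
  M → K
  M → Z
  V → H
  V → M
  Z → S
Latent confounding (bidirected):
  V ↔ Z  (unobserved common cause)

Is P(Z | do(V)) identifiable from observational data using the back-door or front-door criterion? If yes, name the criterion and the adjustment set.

desc(V)\{V}={G,H,K,M,S,Z}; candidates ⊆ {E}.
V↔Z: latent back-door arc(s) into V.
size 0: {}; under {} V still reaches {E,S,Z} ∋ Z.
size 1: {E}; under {E} V still reaches {S,Z} ∋ Z.
V↔Z cannot be blocked by any observed set — no back-door set.
{M}: (i) intercepts every directed V→Z path; (ii) no back-door V→{M}; (iii) {V} blocks every back-door {M}→Z. Front-door holds.
P(Z|do(V)) = Σ_{M} P(M|V) Σ_{V'} P(Z|M,V')P(V').

P(Z|do(V)): frontdoor, adjust for {M}.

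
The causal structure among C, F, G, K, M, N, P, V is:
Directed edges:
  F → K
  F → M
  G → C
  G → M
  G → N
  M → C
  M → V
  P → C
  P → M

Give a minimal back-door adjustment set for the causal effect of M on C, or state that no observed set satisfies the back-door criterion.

M→C: minimal back-door set {G, P}.

desc(M)\{M}={C,V}; candidates ⊆ {F,G,K,N,P}.
size 0: {}; under {} M still reaches {C,F,G,K,N,P} ∋ C.
size 1: {F}, {G}, {K} …(+2); under {F} M still reaches {C,G,N,P} ∋ C.
{G,P}: M⊥C given {G,P} in G with M→· removed — back-door holds.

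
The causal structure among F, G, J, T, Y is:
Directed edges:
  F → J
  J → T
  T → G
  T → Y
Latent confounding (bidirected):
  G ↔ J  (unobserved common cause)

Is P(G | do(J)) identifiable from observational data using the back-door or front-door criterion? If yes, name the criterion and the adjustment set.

desc(J)\{J}={G,T,Y}; candidates ⊆ {F}.
J↔G: latent back-door arc(s) into J.
size 0: {}; under {} J still reaches {F,G} ∋ G.
size 1: {F}; under {F} J still reaches {G} ∋ G.
J↔G cannot be blocked by any observed set — no back-door set.
{T}: (i) intercepts every directed J→G path; (ii) no back-door J→{T}; (iii) {J} blocks every back-door {T}→G. Front-door holds.
P(G|do(J)) = Σ_{T} P(T|J) Σ_{J'} P(G|T,J')P(J').

P(G|do(J)): frontdoor, adjust for {T}.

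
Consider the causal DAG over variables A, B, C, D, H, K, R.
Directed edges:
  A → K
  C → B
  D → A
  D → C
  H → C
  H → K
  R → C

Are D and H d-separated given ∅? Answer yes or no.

Yes — D ⊥ H | ∅.

Bayes-Ball from D | ∅ reaches {A,B,C,K}.
H ∉ reach(D|∅) ⇒ D ⊥ H | ∅.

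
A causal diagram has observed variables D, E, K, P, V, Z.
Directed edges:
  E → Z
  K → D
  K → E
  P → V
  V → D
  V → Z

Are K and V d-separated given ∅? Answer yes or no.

Bayes-Ball from K | ∅ reaches {D,E,Z}.
V ∉ reach(K|∅) ⇒ K ⊥ V | ∅.

Yes — K ⊥ V | ∅.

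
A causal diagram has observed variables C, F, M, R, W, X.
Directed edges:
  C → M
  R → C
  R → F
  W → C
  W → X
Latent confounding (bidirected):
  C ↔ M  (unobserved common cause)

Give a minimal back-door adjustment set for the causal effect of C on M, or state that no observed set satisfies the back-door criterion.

C→M: no observed back-door set.

desc(C)\{C}={M}; candidates ⊆ {F,R,W,X}.
C↔M: latent back-door arc(s) into C.
size 0: {}; under {} C still reaches {F,M,R,W,X} ∋ M.
size 1: {F}, {R}, {W} …(+1); under {F} C still reaches {M,R,W,X} ∋ M.
size 2: {F,R}, {F,W}, {F,X} …(+3); under {F,R} C still reaches {M,W,X} ∋ M.
C↔M cannot be blocked by any observed set — no back-door set.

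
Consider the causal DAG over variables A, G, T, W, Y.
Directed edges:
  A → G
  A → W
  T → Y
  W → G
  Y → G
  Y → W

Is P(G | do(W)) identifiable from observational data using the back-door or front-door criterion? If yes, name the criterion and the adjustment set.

P(G|do(W)): backdoor, adjust for {A, Y}.

desc(W)\{W}={G}; candidates ⊆ {A,T,Y}.
size 0: {}; under {} W still reaches {A,G,T,Y} ∋ G.
size 1: {A}, {T}, {Y}; under {A} W still reaches {G,T,Y} ∋ G.
{A,Y}: W⊥G given {A,Y} in G with W→· removed — back-door holds.
P(G|do(W)) = Σ_{A,Y} P(G|W,A,Y)·P(A,Y).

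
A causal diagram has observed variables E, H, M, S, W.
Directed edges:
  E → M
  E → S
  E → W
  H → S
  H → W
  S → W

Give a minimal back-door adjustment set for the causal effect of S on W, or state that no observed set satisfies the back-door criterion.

desc(S)\{S}={W}; candidates ⊆ {E,H,M}.
size 0: {}; under {} S still reaches {E,H,M,W} ∋ W.
size 1: {E}, {H}, {M}; under {E} S still reaches {H,W} ∋ W.
{E,H}: S⊥W given {E,H} in G with S→· removed — back-door holds.

S→W: minimal back-door set {E, H}.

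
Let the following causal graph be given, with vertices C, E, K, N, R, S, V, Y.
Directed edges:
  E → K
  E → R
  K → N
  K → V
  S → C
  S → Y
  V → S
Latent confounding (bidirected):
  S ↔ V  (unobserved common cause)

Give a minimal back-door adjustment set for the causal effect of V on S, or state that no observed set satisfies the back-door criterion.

V→S: no observed back-door set.

desc(V)\{V}={C,S,Y}; candidates ⊆ {E,K,N,R}.
V↔S: latent back-door arc(s) into V.
size 0: {}; under {} V still reaches {C,E,K,N,R,S,Y} ∋ S.
size 1: {E}, {K}, {N} …(+1); under {E} V still reaches {C,K,N,S,Y} ∋ S.
size 2: {E,K}, {E,N}, {E,R} …(+3); under {E,K} V still reaches {C,S,Y} ∋ S.
V↔S cannot be blocked by any observed set — no back-door set.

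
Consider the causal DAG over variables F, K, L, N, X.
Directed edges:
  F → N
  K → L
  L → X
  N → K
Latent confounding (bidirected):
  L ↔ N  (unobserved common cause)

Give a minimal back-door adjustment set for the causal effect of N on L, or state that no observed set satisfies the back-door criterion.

N→L: no observed back-door set.

desc(N)\{N}={K,L,X}; candidates ⊆ {F}.
N↔L: latent back-door arc(s) into N.
size 0: {}; under {} N still reaches {F,L,X} ∋ L.
size 1: {F}; under {F} N still reaches {L,X} ∋ L.
N↔L cannot be blocked by any observed set — no back-door set.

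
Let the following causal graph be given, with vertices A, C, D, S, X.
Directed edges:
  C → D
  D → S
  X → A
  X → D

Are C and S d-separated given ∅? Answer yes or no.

Bayes-Ball from C | ∅ reaches {D,S}.
S ∈ reach(C|∅) ⇒ C ⊥̸ S | ∅.

No — C and S are d-connected given ∅.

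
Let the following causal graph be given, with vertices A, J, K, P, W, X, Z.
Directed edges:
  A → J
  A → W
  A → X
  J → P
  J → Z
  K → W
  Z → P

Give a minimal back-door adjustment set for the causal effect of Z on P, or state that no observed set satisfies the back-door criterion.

Z→P: minimal back-door set {J}.

desc(Z)\{Z}={P}; candidates ⊆ {A,J,K,W,X}.
size 0: {}; under {} Z still reaches {A,J,P,W,X} ∋ P.
{J}: Z⊥P given {J} in G with Z→· removed — back-door holds.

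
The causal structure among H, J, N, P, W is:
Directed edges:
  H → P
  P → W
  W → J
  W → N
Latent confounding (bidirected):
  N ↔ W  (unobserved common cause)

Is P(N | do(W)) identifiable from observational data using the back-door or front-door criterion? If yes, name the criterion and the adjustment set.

desc(W)\{W}={J,N}; candidates ⊆ {H,P}.
W↔N: latent back-door arc(s) into W.
size 0: {}; under {} W still reaches {H,N,P} ∋ N.
size 1: {H}, {P}; under {H} W still reaches {N,P} ∋ N.
size 2: {H,P}; under {H,P} W still reaches {N} ∋ N.
W↔N cannot be blocked by any observed set — no back-door set.
No mediator lies on a directed W→…→N path.
Neither criterion identifies P(N|do(W)) in this graph.

P(N|do(W)): not identifiable (no BD/FD set).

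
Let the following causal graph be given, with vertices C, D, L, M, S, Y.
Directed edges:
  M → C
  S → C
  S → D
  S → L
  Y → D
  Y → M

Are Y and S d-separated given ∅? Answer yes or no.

Yes — Y ⊥ S | ∅.

Bayes-Ball from Y | ∅ reaches {C,D,M}.
S ∉ reach(Y|∅) ⇒ Y ⊥ S | ∅.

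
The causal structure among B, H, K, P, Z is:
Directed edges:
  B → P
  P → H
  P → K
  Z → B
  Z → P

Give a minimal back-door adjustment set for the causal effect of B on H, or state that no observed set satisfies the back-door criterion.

desc(B)\{B}={H,K,P}; candidates ⊆ {Z}.
size 0: {}; under {} B still reaches {H,K,P,Z} ∋ H.
{Z}: B⊥H given {Z} in G with B→· removed — back-door holds.

B→H: minimal back-door set {Z}.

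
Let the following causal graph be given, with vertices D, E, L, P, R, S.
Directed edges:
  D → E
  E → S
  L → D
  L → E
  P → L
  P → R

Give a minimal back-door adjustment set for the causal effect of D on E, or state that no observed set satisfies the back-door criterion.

D→E: minimal back-door set {L}.

desc(D)\{D}={E,S}; candidates ⊆ {L,P,R}.
size 0: {}; under {} D still reaches {E,L,P,R,S} ∋ E.
{L}: D⊥E given {L} in G with D→· removed — back-door holds.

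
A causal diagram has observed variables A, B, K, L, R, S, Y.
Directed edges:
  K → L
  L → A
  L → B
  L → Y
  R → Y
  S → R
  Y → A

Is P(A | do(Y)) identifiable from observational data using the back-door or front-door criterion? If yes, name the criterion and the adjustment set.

desc(Y)\{Y}={A}; candidates ⊆ {B,K,L,R,S}.
size 0: {}; under {} Y still reaches {A,B,K,L,R,S} ∋ A.
{L}: Y⊥A given {L} in G with Y→· removed — back-door holds.
P(A|do(Y)) = Σ_{L} P(A|Y,L)·P(L).

P(A|do(Y)): backdoor, adjust for {L}.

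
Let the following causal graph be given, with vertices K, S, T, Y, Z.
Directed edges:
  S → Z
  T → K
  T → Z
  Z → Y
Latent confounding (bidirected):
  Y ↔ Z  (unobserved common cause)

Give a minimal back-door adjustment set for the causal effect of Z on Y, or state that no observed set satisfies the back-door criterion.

desc(Z)\{Z}={Y}; candidates ⊆ {K,S,T}.
Z↔Y: latent back-door arc(s) into Z.
size 0: {}; under {} Z still reaches {K,S,T,Y} ∋ Y.
size 1: {K}, {S}, {T}; under {K} Z still reaches {S,T,Y} ∋ Y.
size 2: {K,S}, {K,T}, {S,T}; under {K,S} Z still reaches {T,Y} ∋ Y.
Z↔Y cannot be blocked by any observed set — no back-door set.

Z→Y: no observed back-door set.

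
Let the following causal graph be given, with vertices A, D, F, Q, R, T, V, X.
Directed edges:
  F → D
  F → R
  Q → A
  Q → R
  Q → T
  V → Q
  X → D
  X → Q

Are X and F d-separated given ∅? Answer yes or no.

Yes — X ⊥ F | ∅.

Bayes-Ball from X | ∅ reaches {A,D,Q,R,T}.
F ∉ reach(X|∅) ⇒ X ⊥ F | ∅.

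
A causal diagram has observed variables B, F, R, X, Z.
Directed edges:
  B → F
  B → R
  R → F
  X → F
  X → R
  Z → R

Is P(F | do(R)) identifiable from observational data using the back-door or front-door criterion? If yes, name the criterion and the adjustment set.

desc(R)\{R}={F}; candidates ⊆ {B,X,Z}.
size 0: {}; under {} R still reaches {B,F,X,Z} ∋ F.
size 1: {B}, {X}, {Z}; under {B} R still reaches {F,X,Z} ∋ F.
{B,X}: R⊥F given {B,X} in G with R→· removed — back-door holds.
P(F|do(R)) = Σ_{B,X} P(F|R,B,X)·P(B,X).

P(F|do(R)): backdoor, adjust for {B, X}.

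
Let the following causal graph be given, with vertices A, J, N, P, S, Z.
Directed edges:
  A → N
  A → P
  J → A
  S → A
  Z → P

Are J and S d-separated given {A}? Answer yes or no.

No — J and S are d-connected given {A}.

Bayes-Ball from J | {A} reaches {S}.
S ∈ reach(J|{A}) ⇒ J ⊥̸ S | {A}.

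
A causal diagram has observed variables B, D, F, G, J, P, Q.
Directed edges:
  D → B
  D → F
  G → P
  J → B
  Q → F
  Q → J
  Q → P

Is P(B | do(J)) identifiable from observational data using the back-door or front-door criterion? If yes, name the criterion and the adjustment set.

desc(J)\{J}={B}; candidates ⊆ {D,F,G,P,Q}.
∅: J⊥B given ∅ in G with J→· removed — back-door holds.
P(B|do(J)) = P(B|J) — no adjustment needed.

P(B|do(J)): backdoor, adjust for ∅.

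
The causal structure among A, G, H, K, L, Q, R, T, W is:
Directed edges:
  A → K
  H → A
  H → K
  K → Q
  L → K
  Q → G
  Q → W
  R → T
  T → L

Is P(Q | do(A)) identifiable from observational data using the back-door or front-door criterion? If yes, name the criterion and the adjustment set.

desc(A)\{A}={G,K,Q,W}; candidates ⊆ {H,L,R,T}.
size 0: {}; under {} A still reaches {G,H,K,Q,W} ∋ Q.
{H}: A⊥Q given {H} in G with A→· removed — back-door holds.
P(Q|do(A)) = Σ_{H} P(Q|A,H)·P(H).

P(Q|do(A)): backdoor, adjust for {H}.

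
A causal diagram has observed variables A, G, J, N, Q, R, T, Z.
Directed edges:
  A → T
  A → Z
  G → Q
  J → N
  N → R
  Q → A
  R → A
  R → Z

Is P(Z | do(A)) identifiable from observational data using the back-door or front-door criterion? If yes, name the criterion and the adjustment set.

P(Z|do(A)): backdoor, adjust for {R}.

desc(A)\{A}={T,Z}; candidates ⊆ {G,J,N,Q,R}.
size 0: {}; under {} A still reaches {G,J,N,Q,R,Z} ∋ Z.
{R}: A⊥Z given {R} in G with A→· removed — back-door holds.
P(Z|do(A)) = Σ_{R} P(Z|A,R)·P(R).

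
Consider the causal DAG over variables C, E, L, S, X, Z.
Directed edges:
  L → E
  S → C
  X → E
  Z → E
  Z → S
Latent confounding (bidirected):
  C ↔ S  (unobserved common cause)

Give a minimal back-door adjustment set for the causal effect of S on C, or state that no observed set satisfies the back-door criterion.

desc(S)\{S}={C}; candidates ⊆ {E,L,X,Z}.
S↔C: latent back-door arc(s) into S.
size 0: {}; under {} S still reaches {C,E,Z} ∋ C.
size 1: {E}, {L}, {X} …(+1); under {E} S still reaches {C,L,X,Z} ∋ C.
size 2: {E,L}, {E,X}, {E,Z} …(+3); under {E,L} S still reaches {C,X,Z} ∋ C.
S↔C cannot be blocked by any observed set — no back-door set.

S→C: no observed back-door set.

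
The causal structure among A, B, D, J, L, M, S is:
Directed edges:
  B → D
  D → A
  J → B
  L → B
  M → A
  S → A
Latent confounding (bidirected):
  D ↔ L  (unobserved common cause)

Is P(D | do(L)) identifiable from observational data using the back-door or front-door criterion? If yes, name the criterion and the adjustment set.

P(D|do(L)): frontdoor, adjust for {B}.

desc(L)\{L}={A,B,D}; candidates ⊆ {J,M,S}.
L↔D: latent back-door arc(s) into L.
size 0: {}; under {} L still reaches {A,D} ∋ D.
size 1: {J}, {M}, {S}; under {J} L still reaches {A,D} ∋ D.
size 2: {J,M}, {J,S}, {M,S}; under {J,M} L still reaches {A,D} ∋ D.
L↔D cannot be blocked by any observed set — no back-door set.
{B}: (i) intercepts every directed L→D path; (ii) no back-door L→{B}; (iii) {L} blocks every back-door {B}→D. Front-door holds.
P(D|do(L)) = Σ_{B} P(B|L) Σ_{L'} P(D|B,L')P(L').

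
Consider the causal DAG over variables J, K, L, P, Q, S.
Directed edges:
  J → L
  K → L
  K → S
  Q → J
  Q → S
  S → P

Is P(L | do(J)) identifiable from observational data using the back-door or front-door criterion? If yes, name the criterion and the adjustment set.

desc(J)\{J}={L}; candidates ⊆ {K,P,Q,S}.
∅: J⊥L given ∅ in G with J→· removed — back-door holds.
P(L|do(J)) = P(L|J) — no adjustment needed.

P(L|do(J)): backdoor, adjust for ∅.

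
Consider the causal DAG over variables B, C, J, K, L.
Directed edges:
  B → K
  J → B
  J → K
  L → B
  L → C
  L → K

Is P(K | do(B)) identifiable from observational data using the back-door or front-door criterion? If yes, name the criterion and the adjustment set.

P(K|do(B)): backdoor, adjust for {J, L}.

desc(B)\{B}={K}; candidates ⊆ {C,J,L}.
size 0: {}; under {} B still reaches {C,J,K,L} ∋ K.
size 1: {C}, {J}, {L}; under {C} B still reaches {J,K,L} ∋ K.
{J,L}: B⊥K given {J,L} in G with B→· removed — back-door holds.
P(K|do(B)) = Σ_{J,L} P(K|B,J,L)·P(J,L).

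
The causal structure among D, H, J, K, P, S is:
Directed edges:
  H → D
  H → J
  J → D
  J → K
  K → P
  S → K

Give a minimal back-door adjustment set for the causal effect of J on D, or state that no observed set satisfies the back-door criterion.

desc(J)\{J}={D,K,P}; candidates ⊆ {H,S}.
size 0: {}; under {} J still reaches {D,H} ∋ D.
{H}: J⊥D given {H} in G with J→· removed — back-door holds.

J→D: minimal back-door set {H}.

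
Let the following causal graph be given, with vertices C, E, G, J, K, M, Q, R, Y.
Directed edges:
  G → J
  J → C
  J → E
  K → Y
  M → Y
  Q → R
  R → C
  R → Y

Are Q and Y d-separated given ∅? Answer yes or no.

Bayes-Ball from Q | ∅ reaches {C,R,Y}.
Y ∈ reach(Q|∅) ⇒ Q ⊥̸ Y | ∅.

No — Q and Y are d-connected given ∅.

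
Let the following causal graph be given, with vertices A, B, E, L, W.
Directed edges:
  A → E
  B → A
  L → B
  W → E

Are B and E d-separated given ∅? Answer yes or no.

No — B and E are d-connected given ∅.

Bayes-Ball from B | ∅ reaches {A,E,L}.
E ∈ reach(B|∅) ⇒ B ⊥̸ E | ∅.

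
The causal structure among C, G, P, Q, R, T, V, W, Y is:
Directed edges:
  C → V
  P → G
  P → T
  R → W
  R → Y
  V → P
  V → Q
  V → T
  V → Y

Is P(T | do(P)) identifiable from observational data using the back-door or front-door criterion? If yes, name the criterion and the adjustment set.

desc(P)\{P}={G,T}; candidates ⊆ {C,Q,R,V,W,Y}.
size 0: {}; under {} P still reaches {C,Q,T,V,Y} ∋ T.
{V}: P⊥T given {V} in G with P→· removed — back-door holds.
P(T|do(P)) = Σ_{V} P(T|P,V)·P(V).

P(T|do(P)): backdoor, adjust for {V}.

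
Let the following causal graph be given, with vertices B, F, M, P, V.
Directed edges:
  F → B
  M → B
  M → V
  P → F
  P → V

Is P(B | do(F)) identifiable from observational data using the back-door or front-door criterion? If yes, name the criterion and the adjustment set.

P(B|do(F)): backdoor, adjust for ∅.

desc(F)\{F}={B}; candidates ⊆ {M,P,V}.
∅: F⊥B given ∅ in G with F→· removed — back-door holds.
P(B|do(F)) = P(B|F) — no adjustment needed.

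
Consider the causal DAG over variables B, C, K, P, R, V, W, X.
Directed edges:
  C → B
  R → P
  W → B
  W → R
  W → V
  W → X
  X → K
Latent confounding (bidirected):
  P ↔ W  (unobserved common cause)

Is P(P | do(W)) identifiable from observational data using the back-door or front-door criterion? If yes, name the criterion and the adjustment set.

desc(W)\{W}={B,K,P,R,V,X}; candidates ⊆ {C}.
W↔P: latent back-door arc(s) into W.
size 0: {}; under {} W still reaches {P} ∋ P.
size 1: {C}; under {C} W still reaches {P} ∋ P.
W↔P cannot be blocked by any observed set — no back-door set.
{R}: (i) intercepts every directed W→P path; (ii) no back-door W→{R}; (iii) {W} blocks every back-door {R}→P. Front-door holds.
P(P|do(W)) = Σ_{R} P(R|W) Σ_{W'} P(P|R,W')P(W').

P(P|do(W)): frontdoor, adjust for {R}.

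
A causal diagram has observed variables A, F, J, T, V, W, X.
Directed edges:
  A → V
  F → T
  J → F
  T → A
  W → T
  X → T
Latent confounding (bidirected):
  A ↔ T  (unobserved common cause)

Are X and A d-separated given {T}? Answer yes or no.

Bayes-Ball from X | {T} reaches {A,F,J,V,W}.
A ∈ reach(X|{T}) ⇒ X ⊥̸ A | {T}.

No — X and A are d-connected given {T}.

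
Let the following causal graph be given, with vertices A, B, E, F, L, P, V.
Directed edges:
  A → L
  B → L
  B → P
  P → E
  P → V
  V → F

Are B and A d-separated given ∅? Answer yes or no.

Yes — B ⊥ A | ∅.

Bayes-Ball from B | ∅ reaches {E,F,L,P,V}.
A ∉ reach(B|∅) ⇒ B ⊥ A | ∅.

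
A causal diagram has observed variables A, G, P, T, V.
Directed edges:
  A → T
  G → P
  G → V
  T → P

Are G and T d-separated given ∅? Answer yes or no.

Bayes-Ball from G | ∅ reaches {P,V}.
T ∉ reach(G|∅) ⇒ G ⊥ T | ∅.

Yes — G ⊥ T | ∅.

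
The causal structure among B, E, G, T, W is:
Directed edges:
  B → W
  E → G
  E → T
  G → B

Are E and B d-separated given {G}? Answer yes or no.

Bayes-Ball from E | {G} reaches {T}.
B ∉ reach(E|{G}) ⇒ E ⊥ B | {G}.

Yes — E ⊥ B | {G}.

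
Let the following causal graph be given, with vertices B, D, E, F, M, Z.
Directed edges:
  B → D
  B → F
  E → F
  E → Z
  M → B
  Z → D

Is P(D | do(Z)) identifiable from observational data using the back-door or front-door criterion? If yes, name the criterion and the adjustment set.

desc(Z)\{Z}={D}; candidates ⊆ {B,E,F,M}.
∅: Z⊥D given ∅ in G with Z→· removed — back-door holds.
P(D|do(Z)) = P(D|Z) — no adjustment needed.

P(D|do(Z)): backdoor, adjust for ∅.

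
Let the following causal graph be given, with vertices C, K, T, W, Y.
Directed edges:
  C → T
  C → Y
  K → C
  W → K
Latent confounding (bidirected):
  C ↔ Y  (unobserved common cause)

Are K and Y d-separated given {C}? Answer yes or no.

No — K and Y are d-connected given {C}.

Bayes-Ball from K | {C} reaches {W,Y}.
Y ∈ reach(K|{C}) ⇒ K ⊥̸ Y | {C}.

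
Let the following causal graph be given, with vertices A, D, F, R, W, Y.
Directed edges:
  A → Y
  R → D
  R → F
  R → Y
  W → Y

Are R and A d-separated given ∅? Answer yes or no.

Bayes-Ball from R | ∅ reaches {D,F,Y}.
A ∉ reach(R|∅) ⇒ R ⊥ A | ∅.

Yes — R ⊥ A | ∅.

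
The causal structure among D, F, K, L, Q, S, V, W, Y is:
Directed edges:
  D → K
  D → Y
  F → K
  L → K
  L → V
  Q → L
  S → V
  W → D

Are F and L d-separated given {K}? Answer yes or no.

No — F and L are d-connected given {K}.

Bayes-Ball from F | {K} reaches {D,L,Q,V,W,Y}.
L ∈ reach(F|{K}) ⇒ F ⊥̸ L | {K}.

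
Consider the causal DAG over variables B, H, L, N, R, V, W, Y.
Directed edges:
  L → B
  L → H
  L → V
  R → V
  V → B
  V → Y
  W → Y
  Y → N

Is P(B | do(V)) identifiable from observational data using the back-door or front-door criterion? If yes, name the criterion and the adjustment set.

P(B|do(V)): backdoor, adjust for {L}.

desc(V)\{V}={B,N,Y}; candidates ⊆ {H,L,R,W}.
size 0: {}; under {} V still reaches {B,H,L,R} ∋ B.
{L}: V⊥B given {L} in G with V→· removed — back-door holds.
P(B|do(V)) = Σ_{L} P(B|V,L)·P(L).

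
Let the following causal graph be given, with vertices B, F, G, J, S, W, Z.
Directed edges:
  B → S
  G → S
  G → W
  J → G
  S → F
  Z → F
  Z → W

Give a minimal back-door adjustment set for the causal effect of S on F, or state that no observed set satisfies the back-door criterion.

desc(S)\{S}={F}; candidates ⊆ {B,G,J,W,Z}.
∅: S⊥F given ∅ in G with S→· removed — back-door holds.

S→F: minimal back-door set ∅.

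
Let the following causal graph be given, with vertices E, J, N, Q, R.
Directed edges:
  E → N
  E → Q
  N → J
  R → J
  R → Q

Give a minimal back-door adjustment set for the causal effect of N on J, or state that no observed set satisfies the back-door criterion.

N→J: minimal back-door set ∅.

desc(N)\{N}={J}; candidates ⊆ {E,Q,R}.
∅: N⊥J given ∅ in G with N→· removed — back-door holds.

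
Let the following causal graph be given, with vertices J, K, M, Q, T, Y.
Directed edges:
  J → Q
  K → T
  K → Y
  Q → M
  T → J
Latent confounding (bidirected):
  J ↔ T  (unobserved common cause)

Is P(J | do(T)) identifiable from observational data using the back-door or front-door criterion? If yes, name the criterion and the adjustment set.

desc(T)\{T}={J,M,Q}; candidates ⊆ {K,Y}.
T↔J: latent back-door arc(s) into T.
size 0: {}; under {} T still reaches {J,K,M,Q,Y} ∋ J.
size 1: {K}, {Y}; under {K} T still reaches {J,M,Q} ∋ J.
size 2: {K,Y}; under {K,Y} T still reaches {J,M,Q} ∋ J.
T↔J cannot be blocked by any observed set — no back-door set.
No mediator lies on a directed T→…→J path.
Neither criterion identifies P(J|do(T)) in this graph.

P(J|do(T)): not identifiable (no BD/FD set).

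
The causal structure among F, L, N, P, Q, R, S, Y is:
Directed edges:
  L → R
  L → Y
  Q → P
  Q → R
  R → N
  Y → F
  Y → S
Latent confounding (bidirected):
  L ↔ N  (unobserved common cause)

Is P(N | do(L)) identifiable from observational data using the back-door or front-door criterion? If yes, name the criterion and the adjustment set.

P(N|do(L)): frontdoor, adjust for {R}.

desc(L)\{L}={F,N,R,S,Y}; candidates ⊆ {P,Q}.
L↔N: latent back-door arc(s) into L.
size 0: {}; under {} L still reaches {N} ∋ N.
size 1: {P}, {Q}; under {P} L still reaches {N} ∋ N.
size 2: {P,Q}; under {P,Q} L still reaches {N} ∋ N.
L↔N cannot be blocked by any observed set — no back-door set.
{R}: (i) intercepts every directed L→N path; (ii) no back-door L→{R}; (iii) {L} blocks every back-door {R}→N. Front-door holds.
P(N|do(L)) = Σ_{R} P(R|L) Σ_{L'} P(N|R,L')P(L').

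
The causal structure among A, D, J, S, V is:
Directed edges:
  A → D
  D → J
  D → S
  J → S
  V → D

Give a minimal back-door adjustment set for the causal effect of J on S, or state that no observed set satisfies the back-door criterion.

desc(J)\{J}={S}; candidates ⊆ {A,D,V}.
size 0: {}; under {} J still reaches {A,D,S,V} ∋ S.
{D}: J⊥S given {D} in G with J→· removed — back-door holds.

J→S: minimal back-door set {D}.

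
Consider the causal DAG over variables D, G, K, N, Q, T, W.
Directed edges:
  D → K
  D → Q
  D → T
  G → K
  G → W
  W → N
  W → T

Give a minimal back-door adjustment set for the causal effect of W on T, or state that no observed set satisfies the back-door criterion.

W→T: minimal back-door set ∅.

desc(W)\{W}={N,T}; candidates ⊆ {D,G,K,Q}.
∅: W⊥T given ∅ in G with W→· removed — back-door holds.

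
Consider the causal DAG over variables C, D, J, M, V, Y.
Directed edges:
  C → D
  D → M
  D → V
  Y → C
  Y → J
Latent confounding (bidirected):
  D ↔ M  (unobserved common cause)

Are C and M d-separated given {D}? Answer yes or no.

No — C and M are d-connected given {D}.

Bayes-Ball from C | {D} reaches {J,M,Y}.
M ∈ reach(C|{D}) ⇒ C ⊥̸ M | {D}.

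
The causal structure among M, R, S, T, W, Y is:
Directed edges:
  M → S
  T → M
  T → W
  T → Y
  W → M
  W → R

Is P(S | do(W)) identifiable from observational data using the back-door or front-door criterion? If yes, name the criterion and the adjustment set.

P(S|do(W)): backdoor, adjust for {T}.

desc(W)\{W}={M,R,S}; candidates ⊆ {T,Y}.
size 0: {}; under {} W still reaches {M,S,T,Y} ∋ S.
{T}: W⊥S given {T} in G with W→· removed — back-door holds.
P(S|do(W)) = Σ_{T} P(S|W,T)·P(T).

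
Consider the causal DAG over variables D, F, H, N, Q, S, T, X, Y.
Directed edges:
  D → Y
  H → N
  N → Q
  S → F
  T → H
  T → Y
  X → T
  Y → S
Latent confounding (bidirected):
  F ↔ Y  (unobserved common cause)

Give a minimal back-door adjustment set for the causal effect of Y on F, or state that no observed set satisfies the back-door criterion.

Y→F: no observed back-door set.

desc(Y)\{Y}={F,S}; candidates ⊆ {D,H,N,Q,T,X}.
Y↔F: latent back-door arc(s) into Y.
size 0: {}; under {} Y still reaches {D,F,H,N,Q,T,X} ∋ F.
size 1: {D}, {H}, {N} …(+3); under {D} Y still reaches {F,H,N,Q,T,X} ∋ F.
size 2: {D,H}, {D,N}, {D,Q} …(+12); under {D,H} Y still reaches {F,T,X} ∋ F.
Y↔F cannot be blocked by any observed set — no back-door set.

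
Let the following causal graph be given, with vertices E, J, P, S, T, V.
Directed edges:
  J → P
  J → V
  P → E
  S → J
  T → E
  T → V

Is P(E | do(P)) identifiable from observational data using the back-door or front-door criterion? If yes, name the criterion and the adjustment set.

P(E|do(P)): backdoor, adjust for ∅.

desc(P)\{P}={E}; candidates ⊆ {J,S,T,V}.
∅: P⊥E given ∅ in G with P→· removed — back-door holds.
P(E|do(P)) = P(E|P) — no adjustment needed.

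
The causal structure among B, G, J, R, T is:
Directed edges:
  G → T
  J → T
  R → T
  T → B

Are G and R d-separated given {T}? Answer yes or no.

No — G and R are d-connected given {T}.

Bayes-Ball from G | {T} reaches {J,R}.
R ∈ reach(G|{T}) ⇒ G ⊥̸ R | {T}.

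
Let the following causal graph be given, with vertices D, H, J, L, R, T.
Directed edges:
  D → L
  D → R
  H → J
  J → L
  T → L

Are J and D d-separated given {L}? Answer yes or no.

No — J and D are d-connected given {L}.

Bayes-Ball from J | {L} reaches {D,H,R,T}.
D ∈ reach(J|{L}) ⇒ J ⊥̸ D | {L}.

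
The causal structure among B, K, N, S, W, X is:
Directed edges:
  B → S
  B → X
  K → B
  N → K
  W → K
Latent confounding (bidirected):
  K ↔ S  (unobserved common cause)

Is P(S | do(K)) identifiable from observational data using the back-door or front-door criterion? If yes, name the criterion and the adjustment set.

desc(K)\{K}={B,S,X}; candidates ⊆ {N,W}.
K↔S: latent back-door arc(s) into K.
size 0: {}; under {} K still reaches {N,S,W} ∋ S.
size 1: {N}, {W}; under {N} K still reaches {S,W} ∋ S.
size 2: {N,W}; under {N,W} K still reaches {S} ∋ S.
K↔S cannot be blocked by any observed set — no back-door set.
{B}: (i) intercepts every directed K→S path; (ii) no back-door K→{B}; (iii) {K} blocks every back-door {B}→S. Front-door holds.
P(S|do(K)) = Σ_{B} P(B|K) Σ_{K'} P(S|B,K')P(K').

P(S|do(K)): frontdoor, adjust for {B}.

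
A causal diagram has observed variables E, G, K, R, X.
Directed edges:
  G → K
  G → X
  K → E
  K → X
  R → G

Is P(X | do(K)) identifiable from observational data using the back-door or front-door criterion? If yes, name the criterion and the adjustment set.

desc(K)\{K}={E,X}; candidates ⊆ {G,R}.
size 0: {}; under {} K still reaches {G,R,X} ∋ X.
{G}: K⊥X given {G} in G with K→· removed — back-door holds.
P(X|do(K)) = Σ_{G} P(X|K,G)·P(G).

P(X|do(K)): backdoor, adjust for {G}.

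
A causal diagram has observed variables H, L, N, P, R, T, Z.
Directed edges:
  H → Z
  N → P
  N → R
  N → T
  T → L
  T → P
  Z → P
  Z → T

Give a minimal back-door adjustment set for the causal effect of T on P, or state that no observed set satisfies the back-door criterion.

T→P: minimal back-door set {N, Z}.

desc(T)\{T}={L,P}; candidates ⊆ {H,N,R,Z}.
size 0: {}; under {} T still reaches {H,N,P,R,Z} ∋ P.
size 1: {H}, {N}, {R} …(+1); under {H} T still reaches {N,P,R,Z} ∋ P.
{N,Z}: T⊥P given {N,Z} in G with T→· removed — back-door holds.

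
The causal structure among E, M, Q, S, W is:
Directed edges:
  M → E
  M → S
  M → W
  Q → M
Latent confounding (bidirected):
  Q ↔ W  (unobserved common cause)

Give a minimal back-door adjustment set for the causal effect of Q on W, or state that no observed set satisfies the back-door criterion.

desc(Q)\{Q}={E,M,S,W}; candidates ⊆ {—}.
Q↔W: latent back-door arc(s) into Q.
size 0: {}; under {} Q still reaches {W} ∋ W.
Q↔W cannot be blocked by any observed set — no back-door set.

Q→W: no observed back-door set.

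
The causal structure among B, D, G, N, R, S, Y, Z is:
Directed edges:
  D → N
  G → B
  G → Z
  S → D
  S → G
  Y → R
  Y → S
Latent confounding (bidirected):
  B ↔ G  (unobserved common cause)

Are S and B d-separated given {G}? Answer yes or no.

No — S and B are d-connected given {G}.

Bayes-Ball from S | {G} reaches {B,D,N,R,Y}.
B ∈ reach(S|{G}) ⇒ S ⊥̸ B | {G}.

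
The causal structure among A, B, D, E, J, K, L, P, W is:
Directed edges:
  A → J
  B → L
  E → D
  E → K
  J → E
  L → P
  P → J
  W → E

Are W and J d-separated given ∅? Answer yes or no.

Yes — W ⊥ J | ∅.

Bayes-Ball from W | ∅ reaches {D,E,K}.
J ∉ reach(W|∅) ⇒ W ⊥ J | ∅.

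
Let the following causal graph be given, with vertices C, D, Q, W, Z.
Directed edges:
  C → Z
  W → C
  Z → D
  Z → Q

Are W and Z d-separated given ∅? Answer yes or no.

Bayes-Ball from W | ∅ reaches {C,D,Q,Z}.
Z ∈ reach(W|∅) ⇒ W ⊥̸ Z | ∅.

No — W and Z are d-connected given ∅.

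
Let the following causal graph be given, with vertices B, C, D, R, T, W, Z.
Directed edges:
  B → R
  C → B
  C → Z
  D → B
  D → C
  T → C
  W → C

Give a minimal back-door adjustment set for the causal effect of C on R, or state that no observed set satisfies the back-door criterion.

C→R: minimal back-door set {D}.

desc(C)\{C}={B,R,Z}; candidates ⊆ {D,T,W}.
size 0: {}; under {} C still reaches {B,D,R,T,W} ∋ R.
{D}: C⊥R given {D} in G with C→· removed — back-door holds.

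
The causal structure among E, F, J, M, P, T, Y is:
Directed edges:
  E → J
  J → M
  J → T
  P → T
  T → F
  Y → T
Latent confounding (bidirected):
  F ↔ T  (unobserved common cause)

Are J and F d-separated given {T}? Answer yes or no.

Bayes-Ball from J | {T} reaches {E,F,M,P,Y}.
F ∈ reach(J|{T}) ⇒ J ⊥̸ F | {T}.

No — J and F are d-connected given {T}.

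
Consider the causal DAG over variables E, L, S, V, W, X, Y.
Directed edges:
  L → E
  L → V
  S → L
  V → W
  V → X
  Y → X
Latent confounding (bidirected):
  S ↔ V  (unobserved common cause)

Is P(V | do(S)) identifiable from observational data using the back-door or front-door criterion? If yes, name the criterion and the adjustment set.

desc(S)\{S}={E,L,V,W,X}; candidates ⊆ {Y}.
S↔V: latent back-door arc(s) into S.
size 0: {}; under {} S still reaches {V,W,X} ∋ V.
size 1: {Y}; under {Y} S still reaches {V,W,X} ∋ V.
S↔V cannot be blocked by any observed set — no back-door set.
{L}: (i) intercepts every directed S→V path; (ii) no back-door S→{L}; (iii) {S} blocks every back-door {L}→V. Front-door holds.
P(V|do(S)) = Σ_{L} P(L|S) Σ_{S'} P(V|L,S')P(S').

P(V|do(S)): frontdoor, adjust for {L}.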